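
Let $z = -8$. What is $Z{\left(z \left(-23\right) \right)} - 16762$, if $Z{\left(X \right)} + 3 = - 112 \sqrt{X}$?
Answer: $-16765 - 224 \sqrt{46} \approx -18284.0$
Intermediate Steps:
$Z{\left(X \right)} = -3 - 112 \sqrt{X}$
$Z{\left(z \left(-23\right) \right)} - 16762 = \left(-3 - 112 \sqrt{\left(-8\right) \left(-23\right)}\right) - 16762 = \left(-3 - 112 \sqrt{184}\right) - 16762 = \left(-3 - 112 \cdot 2 \sqrt{46}\right) - 16762 = \left(-3 - 224 \sqrt{46}\right) - 16762 = -16765 - 224 \sqrt{46}$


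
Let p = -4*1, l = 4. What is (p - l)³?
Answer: -512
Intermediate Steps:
p = -4
(p - l)³ = (-4 - 1*4)³ = (-4 - 4)³ = (-8)³ = -512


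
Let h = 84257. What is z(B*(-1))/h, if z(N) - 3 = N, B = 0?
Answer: 3/84257 ≈ 3.5605e-5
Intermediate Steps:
z(N) = 3 + N
z(B*(-1))/h = (3 + 0*(-1))/84257 = (3 + 0)*(1/84257) = 3*(1/84257) = 3/84257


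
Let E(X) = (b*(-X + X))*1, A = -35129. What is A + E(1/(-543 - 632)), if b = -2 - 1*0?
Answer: -35129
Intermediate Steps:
b = -2 (b = -2 + 0 = -2)
E(X) = 0 (E(X) = -2*(-X + X)*1 = -2*0*1 = 0*1 = 0)
A + E(1/(-543 - 632)) = -35129 + 0 = -35129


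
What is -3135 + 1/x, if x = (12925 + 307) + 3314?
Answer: -51871709/16546 ≈ -3135.0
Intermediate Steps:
x = 16546 (x = 13232 + 3314 = 16546)
-3135 + 1/x = -3135 + 1/16546 = -51871709/16546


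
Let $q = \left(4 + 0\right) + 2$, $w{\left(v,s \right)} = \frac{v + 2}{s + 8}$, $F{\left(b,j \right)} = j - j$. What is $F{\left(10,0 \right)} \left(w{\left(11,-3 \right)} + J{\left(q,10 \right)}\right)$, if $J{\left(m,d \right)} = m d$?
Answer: $0$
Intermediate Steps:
$F{\left(b,j \right)} = 0$
$w{\left(v,s \right)} = \frac{2 + v}{8 + s}$
$q = 6$ ($q = 4 + 2 = 6$)
$J{\left(m,d \right)} = d m$
$F{\left(10,0 \right)} \left(w{\left(11,-3 \right)} + J{\left(q,10 \right)}\right) = 0 \left(\frac{2 + 11}{8 - 3} + 10 \cdot 6\right) = 0 \left(\frac{1}{5} \cdot 13 + 60\right) = 0 \left(\frac{13}{5} + 60\right) = 0 \cdot \frac{313}{5} = 0$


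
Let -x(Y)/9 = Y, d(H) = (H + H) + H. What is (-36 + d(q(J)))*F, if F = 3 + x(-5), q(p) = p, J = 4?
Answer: -1152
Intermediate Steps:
d(H) = 3*H (d(H) = 2*H + H = 3*H)
x(Y) = -9*Y
F = 48 (F = 3 - 9*(-5) = 3 + 45 = 48)
(-36 + d(q(J)))*F = (-36 + 3*4)*48 = (-36 + 12)*48 = -24*48 = -1152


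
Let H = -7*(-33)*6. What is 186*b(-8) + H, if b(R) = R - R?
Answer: 1386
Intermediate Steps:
b(R) = 0
H = 1386 (H = 231*6 = 1386)
186*b(-8) + H = 186*0 + 1386 = 0 + 1386 = 1386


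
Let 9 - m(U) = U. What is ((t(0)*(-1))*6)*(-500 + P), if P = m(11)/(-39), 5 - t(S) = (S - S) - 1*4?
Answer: 350964/13 ≈ 26997.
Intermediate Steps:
t(S) = 9 (t(S) = 5 - ((S - S) - 1*4) = 5 - (0 - 4) = 5 - 1*(-4) = 5 + 4 = 9)
m(U) = 9 - U
P = 2/39 (P = (9 - 1*11)/(-39) = (9 - 11)*(-1/39) = -2*(-1/39) = 2/39 ≈ 0.051282)
((t(0)*(-1))*6)*(-500 + P) = ((9*(-1))*6)*(-500 + 2/39) = -9*6*(-19498/39) = -54*(-19498/39) = 350964/13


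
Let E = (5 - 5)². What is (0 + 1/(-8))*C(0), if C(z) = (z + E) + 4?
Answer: -½ ≈ -0.50000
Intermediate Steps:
E = 0 (E = 0² = 0)
C(z) = 4 + z (C(z) = (z + 0) + 4 = z + 4 = 4 + z)
(0 + 1/(-8))*C(0) = (0 + 1/(-8))*(4 + 0) = (0 - ⅛)*4 = -⅛*4 = -½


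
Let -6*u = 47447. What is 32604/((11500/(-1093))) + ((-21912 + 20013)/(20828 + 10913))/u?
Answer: -13417154383240011/4329793777625 ≈ -3098.8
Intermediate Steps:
u = -47447/6 (u = -1/6*47447 = -47447/6 ≈ -7907.8)
32604/((11500/(-1093))) + ((-21912 + 20013)/(20828 + 10913))/u = 32604/((11500/(-1093))) + ((-21912 + 20013)/(20828 + 10913))/(-47447/6) = 32604/((11500*(-1/1093))) - 1899/31741*(-6/47447) = 32604/(-11500/1093) - 1899*1/31741*(-6/47447) = 32604*(-1093/11500) - 1899/31741*(-6/47447) = -8909043/2875 + 11394/1506015227 = -13417154383240011/4329793777625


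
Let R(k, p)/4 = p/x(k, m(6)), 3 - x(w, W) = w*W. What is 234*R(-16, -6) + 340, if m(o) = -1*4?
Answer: 26356/61 ≈ 432.07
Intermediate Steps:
m(o) = -4
x(w, W) = 3 - W*w (x(w, W) = 3 - w*W = 3 - W*w)
R(k, p) = 4*p/(3 + 4*k) (R(k, p) = 4*(p/(3 - 1*(-4)*k)) = 4*(p/(3 + 4*k)) = 4*p/(3 + 4*k))
234*R(-16, -6) + 340 = 234*(4*(-6)/(3 + 4*(-16))) + 340 = 234*(4*(-6)/(3 - 64)) + 340 = 234*(4*(-6)/(-61)) + 340 = 234*(4*(-6)*(-1/61)) + 340 = 234*(24/61) + 340 = 5616/61 + 340 = 26356/61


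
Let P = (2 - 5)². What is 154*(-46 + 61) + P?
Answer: 2319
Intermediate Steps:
P = 9 (P = (-3)² = 9)
154*(-46 + 61) + P = 154*(-46 + 61) + 9 = 154*15 + 9 = 2310 + 9 = 2319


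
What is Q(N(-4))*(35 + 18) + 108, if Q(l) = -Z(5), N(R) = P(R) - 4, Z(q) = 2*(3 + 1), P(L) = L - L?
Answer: -316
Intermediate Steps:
P(L) = 0
Z(q) = 8 (Z(q) = 2*4 = 8)
N(R) = -4 (N(R) = 0 - 4 = -4)
Q(l) = -8 (Q(l) = -1*8 = -8)
Q(N(-4))*(35 + 18) + 108 = -8*(35 + 18) + 108 = -8*53 + 108 = -424 + 108 = -316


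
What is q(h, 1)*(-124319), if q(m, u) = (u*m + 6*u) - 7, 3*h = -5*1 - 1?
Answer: 372957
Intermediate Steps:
h = -2 (h = (-5*1 - 1)/3 = (-5 - 1)/3 = (1/3)*(-6) = -2)
q(m, u) = -7 + 6*u + m*u (q(m, u) = (m*u + 6*u) - 7 = (6*u + m*u) - 7 = -7 + 6*u + m*u)
q(h, 1)*(-124319) = (-7 + 6*1 - 2*1)*(-124319) = (-7 + 6 - 2)*(-124319) = -3*(-124319) = 372957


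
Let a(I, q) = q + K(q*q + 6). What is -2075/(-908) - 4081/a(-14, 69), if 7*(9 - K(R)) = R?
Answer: 4956773/547524 ≈ 9.0531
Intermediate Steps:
K(R) = 9 - R/7
a(I, q) = 57/7 + q - q**2/7 (a(I, q) = q + (9 - (q*q + 6)/7) = q + (9 - (q**2 + 6)/7) = q + (9 - (6 + q**2)/7) = q + (9 + (-6/7 - q**2/7)) = q + (57/7 - q**2/7) = 57/7 + q - q**2/7)
-2075/(-908) - 4081/a(-14, 69) = -2075/(-908) - 4081/(57/7 + 69 - 1/7*69**2) = -2075*(-1/908) - 4081/(57/7 + 69 - 1/7*4761) = 2075/908 - 4081/(57/7 + 69 - 4761/7) = 2075/908 - 4081/(-603) = 2075/908 - 4081*(-1/603) = 2075/908 + 4081/603 = 4956773/547524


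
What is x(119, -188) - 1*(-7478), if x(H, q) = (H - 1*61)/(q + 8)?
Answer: 672991/90 ≈ 7477.7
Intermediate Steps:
x(H, q) = (-61 + H)/(8 + q) (x(H, q) = (H - 61)/(8 + q) = (-61 + H)/(8 + q))
x(119, -188) - 1*(-7478) = (-61 + 119)/(8 - 188) - 1*(-7478) = 58/(-180) + 7478 = -1/180*58 + 7478 = -29/90 + 7478 = 672991/90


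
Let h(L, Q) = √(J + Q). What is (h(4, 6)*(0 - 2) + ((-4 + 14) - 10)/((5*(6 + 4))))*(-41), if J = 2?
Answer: 164*√2 ≈ 231.93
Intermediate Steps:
h(L, Q) = √(2 + Q)
(h(4, 6)*(0 - 2) + ((-4 + 14) - 10)/((5*(6 + 4))))*(-41) = (√(2 + 6)*(0 - 2) + ((-4 + 14) - 10)/((5*(6 + 4))))*(-41) = (√8*(-2) + (10 - 10)/((5*10)))*(-41) = ((2*√2)*(-2) + 0/50)*(-41) = (-4*√2 + 0*(1/50))*(-41) = (-4*√2 + 0)*(-41) = -4*√2*(-41) = 164*√2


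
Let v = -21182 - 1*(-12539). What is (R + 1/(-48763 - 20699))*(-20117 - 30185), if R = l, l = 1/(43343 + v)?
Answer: -437149531/602582850 ≈ -0.72546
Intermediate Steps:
v = -8643 (v = -21182 + 12539 = -8643)
l = 1/34700 (l = 1/(43343 - 8643) = 1/34700 ≈ 2.8818e-5)
R = 1/34700 ≈ 2.8818e-5
(R + 1/(-48763 - 20699))*(-20117 - 30185) = (1/34700 + 1/(-48763 - 20699))*(-20117 - 30185) = (1/34700 + 1/(-69462))*(-50302) = (1/34700 - 1/69462)*(-50302) = (17381/1205165700)*(-50302) = -437149531/602582850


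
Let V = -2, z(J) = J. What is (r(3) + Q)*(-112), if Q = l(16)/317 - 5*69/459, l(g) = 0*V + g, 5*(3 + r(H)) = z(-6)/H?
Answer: 111389824/242505 ≈ 459.33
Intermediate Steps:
r(H) = -3 - 6/(5*H) (r(H) = -3 + (-6/H)/5 = -3 - 6/(5*H))
l(g) = g (l(g) = 0*(-2) + g = 0 + g = g)
Q = -34007/48501 (Q = 16/317 - 5*69/459 = 16*(1/317) - 345*1/459 = 16/317 - 115/153 = -34007/48501 ≈ -0.70116)
(r(3) + Q)*(-112) = ((-3 - 6/5/3) - 34007/48501)*(-112) = ((-3 - 6/5*⅓) - 34007/48501)*(-112) = ((-3 - ⅖) - 34007/48501)*(-112) = (-17/5 - 34007/48501)*(-112) = -994552/242505*(-112) = 111389824/242505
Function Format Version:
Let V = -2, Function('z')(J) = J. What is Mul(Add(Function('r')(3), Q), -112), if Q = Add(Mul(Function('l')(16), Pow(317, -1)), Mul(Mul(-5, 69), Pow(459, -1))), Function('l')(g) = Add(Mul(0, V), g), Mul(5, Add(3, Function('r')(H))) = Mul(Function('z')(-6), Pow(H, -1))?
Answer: Rational(111389824, 242505) ≈ 459.33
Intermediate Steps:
Function('r')(H) = Add(-3, Mul(Rational(-6, 5), Pow(H, -1))) (Function('r')(H) = Add(-3, Mul(Rational(1, 5), Mul(-6, Pow(H, -1)))) = Add(-3, Mul(Rational(-6, 5), Pow(H, -1))))
Function('l')(g) = g (Function('l')(g) = Add(Mul(0, -2), g) = Add(0, g) = g)
Q = Rational(-34007, 48501) (Q = Add(Mul(16, Pow(317, -1)), Mul(Mul(-5, 69), Pow(459, -1))) = Add(Mul(16, Rational(1, 317)), Mul(-345, Rational(1, 459))) = Add(Rational(16, 317), Rational(-115, 153)) = Rational(-34007, 48501) ≈ -0.70116)
Mul(Add(Function('r')(3), Q), -112) = Mul(Add(Add(-3, Mul(Rational(-6, 5), Pow(3, -1))), Rational(-34007, 48501)), -112) = Mul(Add(Add(-3, Mul(Rational(-6, 5), Rational(1, 3))), Rational(-34007, 48501)), -112) = Mul(Add(Add(-3, Rational(-2, 5)), Rational(-34007, 48501)), -112) = Mul(Add(Rational(-17, 5), Rational(-34007, 48501)), -112) = Mul(Rational(-994552, 242505), -112) = Rational(111389824, 242505)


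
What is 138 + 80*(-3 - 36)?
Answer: -2982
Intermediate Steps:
138 + 80*(-3 - 36) = 138 + 80*(-39) = 138 - 3120 = -2982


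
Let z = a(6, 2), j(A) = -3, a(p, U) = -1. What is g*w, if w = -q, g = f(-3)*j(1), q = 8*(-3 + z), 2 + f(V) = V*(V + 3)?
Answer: 192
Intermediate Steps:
z = -1
f(V) = -2 + V*(3 + V) (f(V) = -2 + V*(V + 3) = -2 + V*(3 + V))
q = -32 (q = 8*(-3 - 1) = 8*(-4) = -32)
g = 6 (g = (-2 + (-3)**2 + 3*(-3))*(-3) = (-2 + 9 - 9)*(-3) = -2*(-3) = 6)
w = 32 (w = -1*(-32) = 32)
g*w = 6*32 = 192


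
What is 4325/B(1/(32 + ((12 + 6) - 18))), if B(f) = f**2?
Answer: 4428800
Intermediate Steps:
4325/B(1/(32 + ((12 + 6) - 18))) = 4325/((1/(32 + ((12 + 6) - 18)))**2) = 4325/((1/(32 + (18 - 18)))**2) = 4325/((1/(32 + 0))**2) = 4325/((1/32)**2) = 4325/(1/1024) = 4325*1024 = 4428800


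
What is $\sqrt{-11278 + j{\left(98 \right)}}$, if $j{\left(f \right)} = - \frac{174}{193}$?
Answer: $\frac{2 i \sqrt{105031951}}{193} \approx 106.2 i$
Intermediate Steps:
$j{\left(f \right)} = - \frac{174}{193}$ ($j{\left(f \right)} = \left(-174\right) \frac{1}{193} = - \frac{174}{193}$)
$\sqrt{-11278 + j{\left(98 \right)}} = \sqrt{-11278 - \frac{174}{193}} = \sqrt{- \frac{2176828}{193}} = \frac{2 i \sqrt{105031951}}{193}$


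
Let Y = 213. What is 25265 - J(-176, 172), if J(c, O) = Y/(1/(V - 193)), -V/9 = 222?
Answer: 491948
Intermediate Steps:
V = -1998 (V = -9*222 = -1998)
J(c, O) = -466683 (J(c, O) = 213/(1/(-1998 - 193)) = 213/(1/(-2191)) = 213/(-1/2191) = 213*(-2191) = -466683)
25265 - J(-176, 172) = 25265 - 1*(-466683) = 25265 + 466683 = 491948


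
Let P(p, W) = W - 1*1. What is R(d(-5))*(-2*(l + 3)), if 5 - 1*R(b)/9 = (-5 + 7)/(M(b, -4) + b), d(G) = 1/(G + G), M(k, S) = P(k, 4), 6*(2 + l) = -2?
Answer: -1500/29 ≈ -51.724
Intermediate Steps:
l = -7/3 (l = -2 + (1/6)*(-2) = -2 - 1/3 = -7/3 ≈ -2.3333)
P(p, W) = -1 + W (P(p, W) = W - 1 = -1 + W)
M(k, S) = 3 (M(k, S) = -1 + 4 = 3)
d(G) = 1/(2*G)
R(b) = 45 - 18/(3 + b) (R(b) = 45 - 9*(-5 + 7)/(3 + b) = 45 - 18/(3 + b))
R(d(-5))*(-2*(l + 3)) = (9*(13 + 5*((1/2)/(-5)))/(3 + (1/2)/(-5)))*(-2*(-7/3 + 3)) = (9*(13 + 5*((1/2)*(-1/5)))/(3 + (1/2)*(-1/5)))*(-2*2/3) = (9*(13 + 5*(-1/10))/(3 - 1/10))*(-4/3) = (9*(13 - 1/2)/(29/10))*(-4/3) = (9*(10/29)*(25/2))*(-4/3) = (1125/29)*(-4/3) = -1500/29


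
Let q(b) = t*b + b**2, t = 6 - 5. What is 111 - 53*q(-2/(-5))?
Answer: 2033/25 ≈ 81.320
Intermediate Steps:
t = 1
q(b) = b + b**2 (q(b) = 1*b + b**2 = b + b**2)
111 - 53*q(-2/(-5)) = 111 - 53*(-2/(-5))*(1 - 2/(-5)) = 111 - 53*(-2*(-1/5))*(1 - 2*(-1/5)) = 111 - 106*(1 + 2/5)/5 = 111 - 106*7/(5*5) = 111 - 53*14/25 = 111 - 742/25 = 2033/25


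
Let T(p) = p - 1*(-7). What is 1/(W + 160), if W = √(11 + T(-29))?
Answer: 160/25611 - I*√11/25611 ≈ 0.0062473 - 0.0001295*I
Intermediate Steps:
T(p) = 7 + p (T(p) = p + 7 = 7 + p)
W = I*√11 (W = √(11 + (7 - 29)) = √(11 - 22) = √(-11) = I*√11 ≈ 3.3166*I)
1/(W + 160) = 1/(I*√11 + 160) = 1/(160 + I*√11)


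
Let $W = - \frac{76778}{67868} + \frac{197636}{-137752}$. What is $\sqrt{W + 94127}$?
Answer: $\frac{2 \sqrt{5563667354939033858}}{15376567} \approx 306.8$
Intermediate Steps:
$W = - \frac{749671347}{292154773}$ ($W = \left(-76778\right) \frac{1}{67868} + 197636 \left(- \frac{1}{137752}\right) = - \frac{38389}{33934} - \frac{49409}{34438} = - \frac{749671347}{292154773} \approx -2.566$)
$\sqrt{W + 94127} = \sqrt{- \frac{749671347}{292154773} + 94127} = \sqrt{\frac{27498902646824}{292154773}} = \frac{2 \sqrt{5563667354939033858}}{15376567}$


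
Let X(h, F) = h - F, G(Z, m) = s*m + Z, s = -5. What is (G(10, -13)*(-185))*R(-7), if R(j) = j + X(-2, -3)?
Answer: 83250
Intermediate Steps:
G(Z, m) = Z - 5*m (G(Z, m) = -5*m + Z = Z - 5*m)
R(j) = 1 + j (R(j) = j + (-2 - 1*(-3)) = j + (-2 + 3) = j + 1 = 1 + j)
(G(10, -13)*(-185))*R(-7) = ((10 - 5*(-13))*(-185))*(1 - 7) = ((10 + 65)*(-185))*(-6) = (75*(-185))*(-6) = -13875*(-6) = 83250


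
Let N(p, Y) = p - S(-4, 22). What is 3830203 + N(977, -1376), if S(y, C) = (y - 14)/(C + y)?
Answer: 3831181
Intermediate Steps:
S(y, C) = (-14 + y)/(C + y)
N(p, Y) = 1 + p (N(p, Y) = p - (-14 - 4)/(22 - 4) = p - (-18)/18 = p - 1*(-1) = p + 1 = 1 + p)
3830203 + N(977, -1376) = 3830203 + (1 + 977) = 3830203 + 978 = 3831181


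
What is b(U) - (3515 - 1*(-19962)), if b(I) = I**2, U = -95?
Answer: -14452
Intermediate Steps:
b(U) - (3515 - 1*(-19962)) = (-95)**2 - (3515 - 1*(-19962)) = 9025 - (3515 + 19962) = 9025 - 1*23477 = 9025 - 23477 = -14452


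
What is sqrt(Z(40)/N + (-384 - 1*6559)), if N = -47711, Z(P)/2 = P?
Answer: I*sqrt(15804629111183)/47711 ≈ 83.325*I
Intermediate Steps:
Z(P) = 2*P
sqrt(Z(40)/N + (-384 - 1*6559)) = sqrt((2*40)/(-47711) + (-384 - 1*6559)) = sqrt(80*(-1/47711) + (-384 - 6559)) = sqrt(-80/47711 - 6943) = sqrt(-331257553/47711) = I*sqrt(15804629111183)/47711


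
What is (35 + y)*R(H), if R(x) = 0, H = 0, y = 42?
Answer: 0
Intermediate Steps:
(35 + y)*R(H) = (35 + 42)*0 = 77*0 = 0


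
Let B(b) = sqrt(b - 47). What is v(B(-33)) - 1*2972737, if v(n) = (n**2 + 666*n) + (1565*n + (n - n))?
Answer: -2972817 + 8924*I*sqrt(5) ≈ -2.9728e+6 + 19955.0*I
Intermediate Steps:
B(b) = sqrt(-47 + b)
v(n) = n**2 + 2231*n (v(n) = (n**2 + 666*n) + (1565*n + 0) = (n**2 + 666*n) + 1565*n = n**2 + 2231*n)
v(B(-33)) - 1*2972737 = sqrt(-47 - 33)*(2231 + sqrt(-47 - 33)) - 1*2972737 = sqrt(-80)*(2231 + sqrt(-80)) - 2972737 = (4*I*sqrt(5))*(2231 + 4*I*sqrt(5)) - 2972737 = 4*I*sqrt(5)*(2231 + 4*I*sqrt(5)) - 2972737 = -2972737 + 4*I*sqrt(5)*(2231 + 4*I*sqrt(5))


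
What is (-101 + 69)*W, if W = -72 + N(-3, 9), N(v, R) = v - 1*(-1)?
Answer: 2368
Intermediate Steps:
N(v, R) = 1 + v (N(v, R) = v + 1 = 1 + v)
W = -74 (W = -72 + (1 - 3) = -72 - 2 = -74)
(-101 + 69)*W = (-101 + 69)*(-74) = -32*(-74) = 2368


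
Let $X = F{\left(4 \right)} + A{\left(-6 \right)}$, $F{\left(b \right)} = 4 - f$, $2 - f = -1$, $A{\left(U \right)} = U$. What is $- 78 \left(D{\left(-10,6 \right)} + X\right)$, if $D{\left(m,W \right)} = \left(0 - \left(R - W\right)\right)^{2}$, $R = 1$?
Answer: $-1560$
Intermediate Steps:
$f = 3$ ($f = 2 - -1 = 2 + 1 = 3$)
$F{\left(b \right)} = 1$ ($F{\left(b \right)} = 4 - 3 = 1$)
$D{\left(m,W \right)} = \left(-1 + W\right)^{2}$ ($D{\left(m,W \right)} = \left(0 + \left(W - 1\right)\right)^{2} = \left(0 + \left(-1 + W\right)\right)^{2} = \left(-1 + W\right)^{2}$)
$X = -5$ ($X = 1 - 6 = -5$)
$- 78 \left(D{\left(-10,6 \right)} + X\right) = - 78 \left(\left(-1 + 6\right)^{2} - 5\right) = - 78 \left(5^{2} - 5\right) = - 78 \left(25 - 5\right) = \left(-78\right) 20 = -1560$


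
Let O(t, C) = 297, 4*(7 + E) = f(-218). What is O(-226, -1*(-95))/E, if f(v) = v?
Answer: -198/41 ≈ -4.8293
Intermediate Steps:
E = -123/2 (E = -7 + (1/4)*(-218) = -7 - 109/2 = -123/2 ≈ -61.500)
O(-226, -1*(-95))/E = 297/(-123/2) = 297*(-2/123) = -198/41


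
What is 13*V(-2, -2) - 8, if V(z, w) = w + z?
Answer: -60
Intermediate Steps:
13*V(-2, -2) - 8 = 13*(-2 - 2) - 8 = 13*(-4) - 8 = -52 - 8 = -60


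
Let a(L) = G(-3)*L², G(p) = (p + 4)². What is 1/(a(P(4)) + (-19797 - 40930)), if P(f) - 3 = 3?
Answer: -1/60691 ≈ -1.6477e-5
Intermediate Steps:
P(f) = 6 (P(f) = 3 + 3 = 6)
G(p) = (4 + p)²
a(L) = L² (a(L) = (4 - 3)²*L² = 1²*L² = 1*L² = L²)
1/(a(P(4)) + (-19797 - 40930)) = 1/(6² + (-19797 - 40930)) = 1/(36 - 60727) = 1/(-60691) = -1/60691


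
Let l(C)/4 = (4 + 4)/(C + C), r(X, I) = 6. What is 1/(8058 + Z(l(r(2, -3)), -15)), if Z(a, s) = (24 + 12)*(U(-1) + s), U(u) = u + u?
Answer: 1/7446 ≈ 0.00013430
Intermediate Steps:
U(u) = 2*u
l(C) = 16/C (l(C) = 4*((4 + 4)/(C + C)) = 4*(8/((2*C))) = 4*(8*(1/(2*C))) = 4*(4/C) = 16/C)
Z(a, s) = -72 + 36*s (Z(a, s) = (24 + 12)*(2*(-1) + s) = 36*(-2 + s) = -72 + 36*s)
1/(8058 + Z(l(r(2, -3)), -15)) = 1/(8058 + (-72 + 36*(-15))) = 1/(8058 + (-72 - 540)) = 1/(8058 - 612) = 1/7446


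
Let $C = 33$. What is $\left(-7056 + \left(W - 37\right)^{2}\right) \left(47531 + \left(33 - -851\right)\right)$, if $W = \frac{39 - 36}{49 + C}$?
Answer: $- \frac{1852240880945}{6724} \approx -2.7547 \cdot 10^{8}$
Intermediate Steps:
$W = \frac{3}{82}$ ($W = \frac{39 - 36}{49 + 33} = \frac{3}{82} \approx 0.036585$)
$\left(-7056 + \left(W - 37\right)^{2}\right) \left(47531 + \left(33 - -851\right)\right) = \left(-7056 + \left(\frac{3}{82} - 37\right)^{2}\right) \left(47531 + \left(33 - -851\right)\right) = \left(-7056 + \left(- \frac{3031}{82}\right)^{2}\right) \left(47531 + \left(33 + 851\right)\right) = \left(-7056 + \frac{9186961}{6724}\right) \left(47531 + 884\right) = \left(- \frac{38257583}{6724}\right) 48415 = - \frac{1852240880945}{6724}$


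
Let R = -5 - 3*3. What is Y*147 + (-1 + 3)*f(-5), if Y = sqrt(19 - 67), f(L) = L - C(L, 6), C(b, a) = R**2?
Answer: -402 + 588*I*sqrt(3) ≈ -402.0 + 1018.4*I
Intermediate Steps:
R = -14 (R = -5 - 9 = -14)
C(b, a) = 196 (C(b, a) = (-14)**2 = 196)
f(L) = -196 + L (f(L) = L - 1*196 = L - 196 = -196 + L)
Y = 4*I*sqrt(3) (Y = sqrt(-48) = 4*I*sqrt(3) ≈ 6.9282*I)
Y*147 + (-1 + 3)*f(-5) = (4*I*sqrt(3))*147 + (-1 + 3)*(-196 - 5) = 588*I*sqrt(3) + 2*(-201) = 588*I*sqrt(3) - 402 = -402 + 588*I*sqrt(3)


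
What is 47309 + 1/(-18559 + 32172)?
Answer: 644017418/13613 ≈ 47309.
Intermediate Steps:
47309 + 1/(-18559 + 32172) = 47309 + 1/13613 = 644017418/13613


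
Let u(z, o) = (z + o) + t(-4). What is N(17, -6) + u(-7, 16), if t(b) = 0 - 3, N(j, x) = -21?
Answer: -15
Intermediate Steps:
t(b) = -3
u(z, o) = -3 + o + z (u(z, o) = (z + o) - 3 = (o + z) - 3 = -3 + o + z)
N(17, -6) + u(-7, 16) = -21 + (-3 + 16 - 7) = -21 + 6 = -15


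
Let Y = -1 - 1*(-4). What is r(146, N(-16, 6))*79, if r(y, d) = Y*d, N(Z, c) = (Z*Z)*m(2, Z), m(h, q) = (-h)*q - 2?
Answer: 1820160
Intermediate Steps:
m(h, q) = -2 - h*q (m(h, q) = -h*q - 2 = -2 - h*q)
Y = 3 (Y = -1 + 4 = 3)
N(Z, c) = Z**2*(-2 - 2*Z) (N(Z, c) = (Z*Z)*(-2 - 1*2*Z) = Z**2*(-2 - 2*Z))
r(y, d) = 3*d
r(146, N(-16, 6))*79 = (3*(2*(-16)**2*(-1 - 1*(-16))))*79 = (3*(2*256*(-1 + 16)))*79 = (3*(2*256*15))*79 = (3*7680)*79 = 23040*79 = 1820160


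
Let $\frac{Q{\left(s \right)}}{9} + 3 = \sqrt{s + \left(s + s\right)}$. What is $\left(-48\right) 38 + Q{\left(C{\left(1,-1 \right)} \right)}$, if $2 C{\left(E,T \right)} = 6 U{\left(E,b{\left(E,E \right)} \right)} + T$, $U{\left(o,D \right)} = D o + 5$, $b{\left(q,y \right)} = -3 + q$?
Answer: $-1851 + \frac{9 \sqrt{102}}{2} \approx -1805.6$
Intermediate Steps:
$U{\left(o,D \right)} = 5 + D o$
$C{\left(E,T \right)} = 15 + \frac{T}{2} + 3 E \left(-3 + E\right)$ ($C{\left(E,T \right)} = \frac{6 \left(5 + \left(-3 + E\right) E\right) + T}{2} = \frac{6 \left(5 + E \left(-3 + E\right)\right) + T}{2} = \frac{\left(30 + 6 E \left(-3 + E\right)\right) + T}{2} = \frac{30 + T + 6 E \left(-3 + E\right)}{2} = 15 + \frac{T}{2} + 3 E \left(-3 + E\right)$)
$Q{\left(s \right)} = -27 + 9 \sqrt{3} \sqrt{s}$ ($Q{\left(s \right)} = -27 + 9 \sqrt{s + \left(s + s\right)} = -27 + 9 \sqrt{s + 2 s} = -27 + 9 \sqrt{3 s} = -27 + 9 \sqrt{3} \sqrt{s}$)
$\left(-48\right) 38 + Q{\left(C{\left(1,-1 \right)} \right)} = \left(-48\right) 38 - \left(27 - 9 \sqrt{3} \sqrt{15 + \frac{1}{2} \left(-1\right) + 3 \cdot 1 \left(-3 + 1\right)}\right) = -1824 - \left(27 - 9 \sqrt{3} \sqrt{15 - \frac{1}{2} + 3 \cdot 1 \left(-2\right)}\right) = -1824 - \left(27 - 9 \sqrt{3} \sqrt{15 - \frac{1}{2} - 6}\right) = -1824 - \left(27 - 9 \sqrt{3} \sqrt{\frac{17}{2}}\right) = -1824 - \left(27 - 9 \sqrt{3} \frac{\sqrt{34}}{2}\right) = -1824 - \left(27 - \frac{9 \sqrt{102}}{2}\right) = -1851 + \frac{9 \sqrt{102}}{2}$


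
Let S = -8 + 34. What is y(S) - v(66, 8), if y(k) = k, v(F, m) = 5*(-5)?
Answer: 51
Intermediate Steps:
v(F, m) = -25
S = 26
y(S) - v(66, 8) = 26 - 1*(-25) = 26 + 25 = 51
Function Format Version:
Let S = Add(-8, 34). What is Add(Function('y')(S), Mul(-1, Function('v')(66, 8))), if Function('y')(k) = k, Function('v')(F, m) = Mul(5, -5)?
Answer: 51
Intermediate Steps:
Function('v')(F, m) = -25
S = 26
Add(Function('y')(S), Mul(-1, Function('v')(66, 8))) = Add(26, Mul(-1, -25)) = Add(26, 25) = 51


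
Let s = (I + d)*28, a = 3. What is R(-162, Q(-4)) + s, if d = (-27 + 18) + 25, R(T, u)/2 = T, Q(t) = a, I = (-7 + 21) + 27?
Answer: 1272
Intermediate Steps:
I = 41 (I = 14 + 27 = 41)
Q(t) = 3
R(T, u) = 2*T
d = 16 (d = -9 + 25 = 16)
s = 1596 (s = (41 + 16)*28 = 57*28 = 1596)
R(-162, Q(-4)) + s = 2*(-162) + 1596 = -324 + 1596 = 1272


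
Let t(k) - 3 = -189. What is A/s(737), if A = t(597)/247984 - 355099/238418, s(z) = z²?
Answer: -22025804041/8028560526737432 ≈ -2.7434e-6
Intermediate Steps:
t(k) = -186 (t(k) = 3 - 189 = -186)
A = -22025804041/14780962328 (A = -186/247984 - 355099/238418 = -186*1/247984 - 355099*1/238418 = -93/123992 - 355099/238418 = -22025804041/14780962328 ≈ -1.4901)
A/s(737) = -22025804041/(14780962328*(737²)) = -22025804041/14780962328/543169 = -22025804041/14780962328*1/543169 = -22025804041/8028560526737432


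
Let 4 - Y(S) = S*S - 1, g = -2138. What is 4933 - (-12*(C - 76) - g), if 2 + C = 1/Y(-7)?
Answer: 20446/11 ≈ 1858.7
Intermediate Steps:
Y(S) = 5 - S² (Y(S) = 4 - (S*S - 1) = 4 - (S² - 1) = 4 - (-1 + S²) = 4 + (1 - S²) = 5 - S²)
C = -89/44 (C = -2 + 1/(5 - 1*(-7)²) = -2 + 1/(5 - 1*49) = -2 + 1/(5 - 49) = -2 + 1/(-44) = -2 - 1/44 = -89/44 ≈ -2.0227)
4933 - (-12*(C - 76) - g) = 4933 - (-12*(-89/44 - 76) - 1*(-2138)) = 4933 - (-12*(-3433/44) + 2138) = 4933 - (10299/11 + 2138) = 4933 - 1*33817/11 = 4933 - 33817/11 = 20446/11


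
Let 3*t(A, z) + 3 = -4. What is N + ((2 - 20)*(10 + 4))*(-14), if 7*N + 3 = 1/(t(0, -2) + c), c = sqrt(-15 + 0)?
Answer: 4543491/1288 - 9*I*sqrt(15)/1288 ≈ 3527.6 - 0.027063*I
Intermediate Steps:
c = I*sqrt(15) (c = sqrt(-15) = I*sqrt(15) ≈ 3.873*I)
t(A, z) = -7/3 (t(A, z) = -1 + (1/3)*(-4) = -1 - 4/3 = -7/3)
N = -3/7 + 1/(7*(-7/3 + I*sqrt(15))) ≈ -0.44488 - 0.027063*I
N + ((2 - 20)*(10 + 4))*(-14) = (-573/1288 - 9*I*sqrt(15)/1288) + ((2 - 20)*(10 + 4))*(-14) = (-573/1288 - 9*I*sqrt(15)/1288) - 18*14*(-14) = (-573/1288 - 9*I*sqrt(15)/1288) - 252*(-14) = (-573/1288 - 9*I*sqrt(15)/1288) + 3528 = 4543491/1288 - 9*I*sqrt(15)/1288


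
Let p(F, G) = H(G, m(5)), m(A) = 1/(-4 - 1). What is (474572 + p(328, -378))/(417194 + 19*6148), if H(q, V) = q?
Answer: 237097/267003 ≈ 0.88799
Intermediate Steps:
m(A) = -⅕ (m(A) = 1/(-5) = -⅕)
p(F, G) = G
(474572 + p(328, -378))/(417194 + 19*6148) = (474572 - 378)/(417194 + 19*6148) = 474194/(417194 + 116812) = 474194/534006 = 474194*(1/534006) = 237097/267003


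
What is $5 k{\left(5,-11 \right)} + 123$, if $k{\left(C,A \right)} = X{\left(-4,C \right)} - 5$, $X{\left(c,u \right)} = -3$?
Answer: $83$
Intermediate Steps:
$k{\left(C,A \right)} = -8$ ($k{\left(C,A \right)} = -3 - 5 = -8$)
$5 k{\left(5,-11 \right)} + 123 = 5 \left(-8\right) + 123 = -40 + 123 = 83$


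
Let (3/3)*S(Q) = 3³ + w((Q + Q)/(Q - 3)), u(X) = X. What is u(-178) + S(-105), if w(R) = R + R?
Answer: -1324/9 ≈ -147.11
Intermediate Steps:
w(R) = 2*R
S(Q) = 27 + 4*Q/(-3 + Q) (S(Q) = 3³ + 2*((Q + Q)/(Q - 3)) = 27 + 2*((2*Q)/(-3 + Q)) = 27 + 2*(2*Q/(-3 + Q)) = 27 + 4*Q/(-3 + Q))
u(-178) + S(-105) = -178 + (-81 + 31*(-105))/(-3 - 105) = -178 + (-81 - 3255)/(-108) = -178 - 1/108*(-3336) = -178 + 278/9 = -1324/9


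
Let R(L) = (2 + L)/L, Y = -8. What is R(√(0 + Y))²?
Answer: ½ - I*√2 ≈ 0.5 - 1.4142*I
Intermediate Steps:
R(L) = (2 + L)/L
R(√(0 + Y))² = ((2 + √(0 - 8))/(√(0 - 8)))² = ((2 + √(-8))/(√(-8)))² = ((2 + 2*I*√2)/((2*I*√2)))² = ((-I*√2/4)*(2 + 2*I*√2))² = (-I*√2*(2 + 2*I*√2)/4)² = -(2 + 2*I*√2)²/8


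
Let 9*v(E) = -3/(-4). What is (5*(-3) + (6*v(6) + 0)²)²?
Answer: 3481/16 ≈ 217.56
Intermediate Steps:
v(E) = 1/12 (v(E) = (-3/(-4))/9 = (-3*(-¼))/9 = (⅑)*(¾) = 1/12)
(5*(-3) + (6*v(6) + 0)²)² = (5*(-3) + (6*(1/12) + 0)²)² = (-15 + (½ + 0)²)² = (-15 + (½)²)² = (-15 + ¼)² = (-59/4)² = 3481/16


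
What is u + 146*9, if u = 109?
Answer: 1423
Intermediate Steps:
u + 146*9 = 109 + 146*9 = 109 + 1314 = 1423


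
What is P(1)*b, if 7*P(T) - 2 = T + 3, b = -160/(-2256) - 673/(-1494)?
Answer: 36611/81921 ≈ 0.44691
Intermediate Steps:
b = 36611/70218 (b = -160*(-1/2256) - 673*(-1/1494) = 10/141 + 673/1494 = 36611/70218 ≈ 0.52139)
P(T) = 5/7 + T/7 (P(T) = 2/7 + (T + 3)/7 = 2/7 + (3 + T)/7 = 2/7 + (3/7 + T/7) = 5/7 + T/7)
P(1)*b = (5/7 + (⅐)*1)*(36611/70218) = (5/7 + ⅐)*(36611/70218) = (6/7)*(36611/70218) = 36611/81921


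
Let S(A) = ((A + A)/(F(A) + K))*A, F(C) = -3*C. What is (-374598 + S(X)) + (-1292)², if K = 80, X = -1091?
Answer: 4343395660/3353 ≈ 1.2954e+6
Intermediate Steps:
S(A) = 2*A²/(80 - 3*A) (S(A) = ((A + A)/(-3*A + 80))*A = ((2*A)/(80 - 3*A))*A = (2*A/(80 - 3*A))*A = 2*A²/(80 - 3*A))
(-374598 + S(X)) + (-1292)² = (-374598 - 2*(-1091)²/(-80 + 3*(-1091))) + (-1292)² = (-374598 - 2*1190281/(-80 - 3273)) + 1669264 = (-374598 - 2*1190281/(-3353)) + 1669264 = (-374598 - 2*1190281*(-1/3353)) + 1669264 = (-374598 + 2380562/3353) + 1669264 = -1253646532/3353 + 1669264 = 4343395660/3353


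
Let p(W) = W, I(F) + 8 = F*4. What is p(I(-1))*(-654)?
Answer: 7848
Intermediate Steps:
I(F) = -8 + 4*F (I(F) = -8 + F*4 = -8 + 4*F)
p(I(-1))*(-654) = (-8 + 4*(-1))*(-654) = (-8 - 4)*(-654) = -12*(-654) = 7848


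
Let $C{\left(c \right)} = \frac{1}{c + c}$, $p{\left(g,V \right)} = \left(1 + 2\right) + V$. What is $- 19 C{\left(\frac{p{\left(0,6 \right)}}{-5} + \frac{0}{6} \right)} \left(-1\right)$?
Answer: $- \frac{95}{18} \approx -5.2778$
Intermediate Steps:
$p{\left(g,V \right)} = 3 + V$
$C{\left(c \right)} = \frac{1}{2 c}$
$- 19 C{\left(\frac{p{\left(0,6 \right)}}{-5} + \frac{0}{6} \right)} \left(-1\right) = - 19 \frac{1}{2 \left(\frac{3 + 6}{-5} + \frac{0}{6}\right)} \left(-1\right) = - 19 \frac{1}{2 \left(9 \left(- \frac{1}{5}\right) + 0 \cdot \frac{1}{6}\right)} \left(-1\right) = - 19 \frac{1}{2 \left(- \frac{9}{5} + 0\right)} \left(-1\right) = - 19 \frac{1}{2 \left(- \frac{9}{5}\right)} \left(-1\right) = - 19 \cdot \frac{1}{2} \left(- \frac{5}{9}\right) \left(-1\right) = \left(-19\right) \left(- \frac{5}{18}\right) \left(-1\right) = \frac{95}{18} \left(-1\right) = - \frac{95}{18}$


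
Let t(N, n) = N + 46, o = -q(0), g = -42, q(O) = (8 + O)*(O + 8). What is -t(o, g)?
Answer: 18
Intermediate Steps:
q(O) = (8 + O)**2 (q(O) = (8 + O)*(8 + O) = (8 + O)**2)
o = -64 (o = -(8 + 0)**2 = -1*8**2 = -1*64 = -64)
t(N, n) = 46 + N
-t(o, g) = -(46 - 64) = -1*(-18) = 18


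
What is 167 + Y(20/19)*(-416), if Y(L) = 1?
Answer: -249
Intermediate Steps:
167 + Y(20/19)*(-416) = 167 + 1*(-416) = 167 - 416 = -249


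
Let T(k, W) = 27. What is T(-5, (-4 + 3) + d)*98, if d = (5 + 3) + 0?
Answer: 2646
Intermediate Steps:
d = 8 (d = 8 + 0 = 8)
T(-5, (-4 + 3) + d)*98 = 27*98 = 2646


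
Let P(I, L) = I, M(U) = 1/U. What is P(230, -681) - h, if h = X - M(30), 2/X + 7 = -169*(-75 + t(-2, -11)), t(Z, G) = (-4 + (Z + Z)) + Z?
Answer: 16514083/71790 ≈ 230.03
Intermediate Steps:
t(Z, G) = -4 + 3*Z (t(Z, G) = (-4 + 2*Z) + Z = -4 + 3*Z)
X = 1/7179 (X = 2/(-7 - 169*(-75 + (-4 + 3*(-2)))) = 2/(-7 - 169*(-75 + (-4 - 6))) = 2/(-7 - 169*(-75 - 10)) = 2/(-7 - 169*(-85)) = 2/(-7 + 14365) = 2/14358 = 2*(1/14358) = 1/7179 ≈ 0.00013930)
h = -2383/71790 (h = 1/7179 - 1/30 = -2383/71790 ≈ -0.033194)
P(230, -681) - h = 230 - 1*(-2383/71790) = 230 + 2383/71790 = 16514083/71790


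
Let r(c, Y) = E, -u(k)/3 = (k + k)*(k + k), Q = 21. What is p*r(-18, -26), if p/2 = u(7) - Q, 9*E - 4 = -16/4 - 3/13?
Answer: 406/13 ≈ 31.231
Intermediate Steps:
u(k) = -12*k² (u(k) = -3*(k + k)*(k + k) = -3*2*k*2*k = -12*k²)
E = -1/39 (E = 4/9 + (-16/4 - 3/13)/9 = 4/9 + (-16*¼ - 3*1/13)/9 = 4/9 + (-4 - 3/13)/9 = 4/9 + (⅑)*(-55/13) = 4/9 - 55/117 = -1/39 ≈ -0.025641)
r(c, Y) = -1/39
p = -1218 (p = 2*(-12*7² - 1*21) = 2*(-12*49 - 21) = 2*(-588 - 21) = 2*(-609) = -1218)
p*r(-18, -26) = -1218*(-1/39) = 406/13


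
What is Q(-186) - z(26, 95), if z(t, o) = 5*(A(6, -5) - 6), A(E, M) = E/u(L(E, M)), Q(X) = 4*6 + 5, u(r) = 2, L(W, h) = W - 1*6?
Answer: 44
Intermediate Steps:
L(W, h) = -6 + W (L(W, h) = W - 6 = -6 + W)
Q(X) = 29 (Q(X) = 24 + 5 = 29)
A(E, M) = E/2
z(t, o) = -15 (z(t, o) = 5*((½)*6 - 6) = 5*(3 - 6) = 5*(-3) = -15)
Q(-186) - z(26, 95) = 29 - 1*(-15) = 29 + 15 = 44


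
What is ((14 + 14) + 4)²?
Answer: 1024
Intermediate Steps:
((14 + 14) + 4)² = (28 + 4)² = 32² = 1024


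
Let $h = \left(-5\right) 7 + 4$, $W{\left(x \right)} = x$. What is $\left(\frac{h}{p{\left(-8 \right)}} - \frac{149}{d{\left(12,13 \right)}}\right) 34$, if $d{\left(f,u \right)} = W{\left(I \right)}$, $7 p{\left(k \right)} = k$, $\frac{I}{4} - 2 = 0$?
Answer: $289$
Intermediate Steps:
$I = 8$ ($I = 8 + 4 \cdot 0 = 8 + 0 = 8$)
$p{\left(k \right)} = \frac{k}{7}$
$d{\left(f,u \right)} = 8$
$h = -31$ ($h = -35 + 4 = -31$)
$\left(\frac{h}{p{\left(-8 \right)}} - \frac{149}{d{\left(12,13 \right)}}\right) 34 = \left(- \frac{31}{\frac{1}{7} \left(-8\right)} - \frac{149}{8}\right) 34 = \left(- \frac{31}{- \frac{8}{7}} - \frac{149}{8}\right) 34 = \left(\left(-31\right) \left(- \frac{7}{8}\right) - \frac{149}{8}\right) 34 = \left(\frac{217}{8} - \frac{149}{8}\right) 34 = \frac{17}{2} \cdot 34 = 289$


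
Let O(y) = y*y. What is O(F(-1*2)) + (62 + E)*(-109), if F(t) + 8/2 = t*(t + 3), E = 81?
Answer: -15551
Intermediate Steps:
F(t) = -4 + t*(3 + t) (F(t) = -4 + t*(t + 3) = -4 + t*(3 + t))
O(y) = y**2
O(F(-1*2)) + (62 + E)*(-109) = (-4 + (-1*2)**2 + 3*(-1*2))**2 + (62 + 81)*(-109) = (-4 + (-2)**2 + 3*(-2))**2 + 143*(-109) = (-4 + 4 - 6)**2 - 15587 = (-6)**2 - 15587 = 36 - 15587 = -15551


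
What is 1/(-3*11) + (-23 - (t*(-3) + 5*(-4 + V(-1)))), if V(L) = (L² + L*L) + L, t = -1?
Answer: -364/33 ≈ -11.030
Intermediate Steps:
V(L) = L + 2*L² (V(L) = (L² + L²) + L = 2*L² + L = L + 2*L²)
1/(-3*11) + (-23 - (t*(-3) + 5*(-4 + V(-1)))) = 1/(-3*11) + (-23 - (-1*(-3) + 5*(-4 - (1 + 2*(-1))))) = 1/(-33) + (-23 - (3 + 5*(-4 - (1 - 2)))) = -1/33 + (-23 - (3 + 5*(-4 - 1*(-1)))) = -1/33 + (-23 - (3 + 5*(-4 + 1))) = -1/33 + (-23 - (3 + 5*(-3))) = -1/33 + (-23 - (3 - 15)) = -1/33 + (-23 - 1*(-12)) = -1/33 + (-23 + 12) = -1/33 - 11 = -364/33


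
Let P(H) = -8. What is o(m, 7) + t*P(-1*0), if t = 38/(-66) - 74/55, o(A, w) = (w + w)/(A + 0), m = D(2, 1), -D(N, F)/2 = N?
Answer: 3917/330 ≈ 11.870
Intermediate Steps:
D(N, F) = -2*N
m = -4 (m = -2*2 = -4)
o(A, w) = 2*w/A (o(A, w) = (2*w)/A = 2*w/A)
t = -317/165 (t = 38*(-1/66) - 74*1/55 = -19/33 - 74/55 = -317/165 ≈ -1.9212)
o(m, 7) + t*P(-1*0) = 2*7/(-4) - 317/165*(-8) = 2*7*(-¼) + 2536/165 = -7/2 + 2536/165 = 3917/330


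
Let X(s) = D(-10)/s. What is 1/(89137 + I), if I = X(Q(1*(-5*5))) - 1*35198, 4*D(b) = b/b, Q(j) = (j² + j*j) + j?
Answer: 4900/264301101 ≈ 1.8539e-5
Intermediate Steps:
Q(j) = j + 2*j² (Q(j) = (j² + j²) + j = 2*j² + j = j + 2*j²)
D(b) = ¼ (D(b) = (b/b)/4 = (¼)*1 = ¼)
X(s) = 1/(4*s)
I = -172470199/4900 (I = 1/(4*(((1*(-5*5))*(1 + 2*(1*(-5*5)))))) - 1*35198 = 1/(4*(((1*(-25))*(1 + 2*(1*(-25)))))) - 35198 = 1/(4*((-25*(1 + 2*(-25))))) - 35198 = 1/(4*((-25*(1 - 50)))) - 35198 = 1/(4*((-25*(-49)))) - 35198 = (¼)/1225 - 35198 = (¼)*(1/1225) - 35198 = 1/4900 - 35198 = -172470199/4900 ≈ -35198.)
1/(89137 + I) = 1/(89137 - 172470199/4900) = 1/(264301101/4900) = 4900/264301101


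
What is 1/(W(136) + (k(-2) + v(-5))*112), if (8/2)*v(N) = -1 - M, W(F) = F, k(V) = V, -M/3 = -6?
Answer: -1/620 ≈ -0.0016129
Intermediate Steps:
M = 18 (M = -3*(-6) = 18)
v(N) = -19/4 (v(N) = (-1 - 1*18)/4 = (-1 - 18)/4 = (¼)*(-19) = -19/4)
1/(W(136) + (k(-2) + v(-5))*112) = 1/(136 + (-2 - 19/4)*112) = 1/(136 - 27/4*112) = 1/(136 - 756) = 1/(-620) = -1/620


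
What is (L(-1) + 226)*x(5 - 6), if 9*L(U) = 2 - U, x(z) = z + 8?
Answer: 4753/3 ≈ 1584.3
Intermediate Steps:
x(z) = 8 + z
L(U) = 2/9 - U/9 (L(U) = (2 - U)/9 = 2/9 - U/9)
(L(-1) + 226)*x(5 - 6) = ((2/9 - ⅑*(-1)) + 226)*(8 + (5 - 6)) = ((2/9 + ⅑) + 226)*(8 - 1) = (⅓ + 226)*7 = (679/3)*7 = 4753/3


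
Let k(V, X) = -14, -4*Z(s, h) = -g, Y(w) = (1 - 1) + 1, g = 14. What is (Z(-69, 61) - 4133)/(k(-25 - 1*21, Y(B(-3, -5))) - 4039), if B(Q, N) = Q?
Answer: 2753/2702 ≈ 1.0189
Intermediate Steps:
Y(w) = 1 (Y(w) = 0 + 1 = 1)
Z(s, h) = 7/2 (Z(s, h) = -(-1)*14/4 = -¼*(-14) = 7/2)
(Z(-69, 61) - 4133)/(k(-25 - 1*21, Y(B(-3, -5))) - 4039) = (7/2 - 4133)/(-14 - 4039) = -8259/2/(-4053) = -8259/2*(-1/4053) = 2753/2702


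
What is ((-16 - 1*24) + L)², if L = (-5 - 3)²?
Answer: 576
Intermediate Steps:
L = 64 (L = (-8)² = 64)
((-16 - 1*24) + L)² = ((-16 - 1*24) + 64)² = ((-16 - 24) + 64)² = (-40 + 64)² = 24² = 576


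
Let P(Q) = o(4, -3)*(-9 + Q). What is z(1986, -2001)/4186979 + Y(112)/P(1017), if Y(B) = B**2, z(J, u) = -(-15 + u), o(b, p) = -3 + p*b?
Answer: -468669488/565242165 ≈ -0.82915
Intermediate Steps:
o(b, p) = -3 + b*p
z(J, u) = 15 - u
P(Q) = 135 - 15*Q (P(Q) = (-3 + 4*(-3))*(-9 + Q) = (-3 - 12)*(-9 + Q) = -15*(-9 + Q) = 135 - 15*Q)
z(1986, -2001)/4186979 + Y(112)/P(1017) = (15 - 1*(-2001))/4186979 + 112**2/(135 - 15*1017) = (15 + 2001)*(1/4186979) + 12544/(135 - 15255) = 2016*(1/4186979) + 12544/(-15120) = 2016/4186979 + 12544*(-1/15120) = 2016/4186979 - 112/135 = -468669488/565242165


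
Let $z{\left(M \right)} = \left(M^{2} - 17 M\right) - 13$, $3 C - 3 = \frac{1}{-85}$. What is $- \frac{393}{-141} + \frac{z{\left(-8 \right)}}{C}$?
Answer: $\frac{2274469}{11938} \approx 190.52$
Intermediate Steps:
$C = \frac{254}{255}$ ($C = 1 + \frac{1}{3 \left(-85\right)} = 1 + \frac{1}{3} \left(- \frac{1}{85}\right) = 1 - \frac{1}{255} = \frac{254}{255} \approx 0.99608$)
$z{\left(M \right)} = -13 + M^{2} - 17 M$
$- \frac{393}{-141} + \frac{z{\left(-8 \right)}}{C} = - \frac{393}{-141} + \frac{-13 + \left(-8\right)^{2} - -136}{\frac{254}{255}} = \left(-393\right) \left(- \frac{1}{141}\right) + \left(-13 + 64 + 136\right) \frac{255}{254} = \frac{131}{47} + 187 \cdot \frac{255}{254} = \frac{131}{47} + \frac{47685}{254} = \frac{2274469}{11938}$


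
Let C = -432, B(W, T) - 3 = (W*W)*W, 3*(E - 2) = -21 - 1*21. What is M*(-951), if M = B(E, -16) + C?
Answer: 2051307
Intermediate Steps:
E = -12 (E = 2 + (-21 - 1*21)/3 = 2 + (-21 - 21)/3 = 2 + (1/3)*(-42) = 2 - 14 = -12)
B(W, T) = 3 + W**3 (B(W, T) = 3 + (W*W)*W = 3 + W**2*W = 3 + W**3)
M = -2157 (M = (3 + (-12)**3) - 432 = (3 - 1728) - 432 = -1725 - 432 = -2157)
M*(-951) = -2157*(-951) = 2051307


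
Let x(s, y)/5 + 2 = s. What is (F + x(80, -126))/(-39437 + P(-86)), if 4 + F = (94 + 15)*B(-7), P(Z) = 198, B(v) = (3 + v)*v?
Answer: -3438/39239 ≈ -0.087617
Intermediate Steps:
x(s, y) = -10 + 5*s
B(v) = v*(3 + v)
F = 3048 (F = -4 + (94 + 15)*(-7*(3 - 7)) = -4 + 109*(-7*(-4)) = -4 + 109*28 = -4 + 3052 = 3048)
(F + x(80, -126))/(-39437 + P(-86)) = (3048 + (-10 + 5*80))/(-39437 + 198) = (3048 + (-10 + 400))/(-39239) = (3048 + 390)*(-1/39239) = 3438*(-1/39239) = -3438/39239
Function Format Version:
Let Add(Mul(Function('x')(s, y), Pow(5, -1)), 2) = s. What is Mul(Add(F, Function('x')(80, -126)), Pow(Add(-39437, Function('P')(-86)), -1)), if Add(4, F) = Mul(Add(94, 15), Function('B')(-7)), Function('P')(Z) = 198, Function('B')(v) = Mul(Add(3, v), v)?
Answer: Rational(-3438, 39239) ≈ -0.087617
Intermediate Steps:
Function('x')(s, y) = Add(-10, Mul(5, s))
Function('B')(v) = Mul(v, Add(3, v))
F = 3048 (F = Add(-4, Mul(Add(94, 15), Mul(-7, Add(3, -7)))) = Add(-4, Mul(109, Mul(-7, -4))) = Add(-4, Mul(109, 28)) = Add(-4, 3052) = 3048)
Mul(Add(F, Function('x')(80, -126)), Pow(Add(-39437, Function('P')(-86)), -1)) = Mul(Add(3048, Add(-10, Mul(5, 80))), Pow(Add(-39437, 198), -1)) = Mul(Add(3048, Add(-10, 400)), Pow(-39239, -1)) = Mul(Add(3048, 390), Rational(-1, 39239)) = Mul(3438, Rational(-1, 39239)) = Rational(-3438, 39239)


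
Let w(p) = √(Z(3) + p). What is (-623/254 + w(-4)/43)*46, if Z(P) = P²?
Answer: -14329/127 + 46*√5/43 ≈ -110.43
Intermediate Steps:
w(p) = √(9 + p) (w(p) = √(3² + p) = √(9 + p))
(-623/254 + w(-4)/43)*46 = (-623/254 + √(9 - 4)/43)*46 = (-623*1/254 + √5*(1/43))*46 = (-623/254 + √5/43)*46 = -14329/127 + 46*√5/43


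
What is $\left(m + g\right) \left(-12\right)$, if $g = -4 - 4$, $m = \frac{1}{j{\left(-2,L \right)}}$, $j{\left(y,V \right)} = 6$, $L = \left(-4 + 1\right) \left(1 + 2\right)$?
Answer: $94$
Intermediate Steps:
$L = -9$ ($L = \left(-3\right) 3 = -9$)
$m = \frac{1}{6} \approx 0.16667$
$g = -8$ ($g = -4 - 4 = -8$)
$\left(m + g\right) \left(-12\right) = \left(\frac{1}{6} - 8\right) \left(-12\right) = \left(- \frac{47}{6}\right) \left(-12\right) = 94$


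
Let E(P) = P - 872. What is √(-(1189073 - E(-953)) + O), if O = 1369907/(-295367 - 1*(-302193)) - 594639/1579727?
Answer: I*√138451657636257042310804942/10783216502 ≈ 1091.2*I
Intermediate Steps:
E(P) = -872 + P
O = 2160020069575/10783216502 (O = 1369907/(-295367 + 302193) - 594639*1/1579727 = 1369907/6826 - 594639/1579727 = 2160020069575/10783216502 ≈ 200.31)
√(-(1189073 - E(-953)) + O) = √(-(1189073 - (-872 - 953)) + 2160020069575/10783216502) = √(-(1189073 - 1*(-1825)) + 2160020069575/10783216502) = √(-(1189073 + 1825) + 2160020069575/10783216502) = √(-1*1190898 + 2160020069575/10783216502) = √(-1190898 + 2160020069575/10783216502) = √(-12839550945729221/10783216502) = I*√138451657636257042310804942/10783216502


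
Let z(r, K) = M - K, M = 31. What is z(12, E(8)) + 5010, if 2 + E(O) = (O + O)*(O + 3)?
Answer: 4867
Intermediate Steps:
E(O) = -2 + 2*O*(3 + O) (E(O) = -2 + (O + O)*(O + 3) = -2 + (2*O)*(3 + O) = -2 + 2*O*(3 + O))
z(r, K) = 31 - K
z(12, E(8)) + 5010 = (31 - (-2 + 2*8² + 6*8)) + 5010 = (31 - (-2 + 2*64 + 48)) + 5010 = (31 - (-2 + 128 + 48)) + 5010 = (31 - 1*174) + 5010 = (31 - 174) + 5010 = -143 + 5010 = 4867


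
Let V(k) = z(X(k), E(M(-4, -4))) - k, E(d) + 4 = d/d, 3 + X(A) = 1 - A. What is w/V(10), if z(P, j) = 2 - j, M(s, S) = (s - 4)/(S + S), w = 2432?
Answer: -2432/5 ≈ -486.40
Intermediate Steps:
X(A) = -2 - A (X(A) = -3 + (1 - A) = -2 - A)
M(s, S) = (-4 + s)/(2*S) (M(s, S) = (-4 + s)/((2*S)) = (-4 + s)*(1/(2*S)) = (-4 + s)/(2*S))
E(d) = -3 (E(d) = -4 + d/d = -4 + 1 = -3)
V(k) = 5 - k (V(k) = (2 - 1*(-3)) - k = (2 + 3) - k = 5 - k)
w/V(10) = 2432/(5 - 1*10) = 2432/(5 - 10) = 2432/(-5) = 2432*(-⅕) = -2432/5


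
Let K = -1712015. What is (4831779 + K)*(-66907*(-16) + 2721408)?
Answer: 11829895506880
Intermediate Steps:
(4831779 + K)*(-66907*(-16) + 2721408) = (4831779 - 1712015)*(-66907*(-16) + 2721408) = 3119764*(1070512 + 2721408) = 3119764*3791920 = 11829895506880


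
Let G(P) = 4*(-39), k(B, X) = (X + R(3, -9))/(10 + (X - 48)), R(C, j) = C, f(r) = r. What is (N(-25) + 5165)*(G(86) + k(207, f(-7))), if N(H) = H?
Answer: -7212448/9 ≈ -8.0138e+5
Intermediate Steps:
k(B, X) = (3 + X)/(-38 + X) (k(B, X) = (X + 3)/(10 + (X - 48)) = (3 + X)/(10 + (-48 + X)) = (3 + X)/(-38 + X))
G(P) = -156
(N(-25) + 5165)*(G(86) + k(207, f(-7))) = (-25 + 5165)*(-156 + (3 - 7)/(-38 - 7)) = 5140*(-156 - 4/(-45)) = 5140*(-156 - 1/45*(-4)) = 5140*(-156 + 4/45) = 5140*(-7016/45) = -7212448/9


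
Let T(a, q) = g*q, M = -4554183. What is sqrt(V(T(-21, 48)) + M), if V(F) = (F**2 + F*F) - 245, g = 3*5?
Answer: 2*I*sqrt(879407) ≈ 1875.5*I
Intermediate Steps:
g = 15
T(a, q) = 15*q
V(F) = -245 + 2*F**2 (V(F) = (F**2 + F**2) - 245 = 2*F**2 - 245 = -245 + 2*F**2)
sqrt(V(T(-21, 48)) + M) = sqrt((-245 + 2*(15*48)**2) - 4554183) = sqrt((-245 + 2*720**2) - 4554183) = sqrt((-245 + 2*518400) - 4554183) = sqrt((-245 + 1036800) - 4554183) = sqrt(1036555 - 4554183) = sqrt(-3517628) = 2*I*sqrt(879407)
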